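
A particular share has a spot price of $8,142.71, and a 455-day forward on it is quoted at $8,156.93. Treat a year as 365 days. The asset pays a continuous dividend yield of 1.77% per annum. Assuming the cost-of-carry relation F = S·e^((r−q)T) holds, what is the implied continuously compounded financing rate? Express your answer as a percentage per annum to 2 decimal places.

1.91%

From F = S·e^((r−q)T): (r − q) = ln(F/S)/T
ln(8156.93/8142.71) = ln(1.001746) = 0.001744
(r − q) = 0.001744 / (455/365) = 0.001399
r = ln(F/S)/T + q = 0.001399 + 0.0177 = 0.019099
r = 1.91%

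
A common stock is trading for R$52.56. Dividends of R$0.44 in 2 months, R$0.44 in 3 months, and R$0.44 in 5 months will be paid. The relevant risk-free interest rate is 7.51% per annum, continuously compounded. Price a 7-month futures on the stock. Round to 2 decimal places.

R$53.56

PV(dividends) I = 0.44·e^(−0.0751·2/12) + 0.44·e^(−0.0751·3/12) + 0.44·e^(−0.0751·5/12)
I = 0.4345 + 0.4318 + 0.4264 = 1.2927
F = (S − I)·e^(rT) = (52.56 − 1.2927) · e^(0.0751·7/12)
= 51.2673 · e^0.043808 = 51.2673 × 1.044782 = R$53.56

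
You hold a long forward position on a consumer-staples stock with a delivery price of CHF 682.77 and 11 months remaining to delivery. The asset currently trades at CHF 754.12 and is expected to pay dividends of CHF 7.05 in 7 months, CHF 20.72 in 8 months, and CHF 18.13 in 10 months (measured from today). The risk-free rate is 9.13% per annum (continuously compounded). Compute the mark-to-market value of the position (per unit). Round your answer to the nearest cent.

CHF 83.18

PV(remaining dividends) I = 7.05·e^(−0.0913·7/12) + 20.72·e^(−0.0913·8/12) + 18.13·e^(−0.0913·10/12) = 42.9826
Current forward F = (S − I)·e^(rT) = (754.12 − 42.9826)·e^(0.0913·11/12) = 711.1374 × 1.087294 = 773.2154
Value (long) = (F − K)·e^(−rT) = (773.2154 − 682.77) × 0.919715 = 83.1840
Value = CHF 83.18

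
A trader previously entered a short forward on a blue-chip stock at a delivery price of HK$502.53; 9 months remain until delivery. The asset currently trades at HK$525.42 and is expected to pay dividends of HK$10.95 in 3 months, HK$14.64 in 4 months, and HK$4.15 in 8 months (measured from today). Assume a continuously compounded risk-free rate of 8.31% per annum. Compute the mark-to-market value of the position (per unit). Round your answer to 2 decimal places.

PV(remaining dividends) I = 10.95·e^(−0.0831·3/12) + 14.64·e^(−0.0831·4/12) + 4.15·e^(−0.0831·8/12) = 28.8912
Current forward F = (S − I)·e^(rT) = (525.42 − 28.8912)·e^(0.0831·9/12) = 496.5288 × 1.064308 = 528.4596
Value (long) = (F − K)·e^(−rT) = (528.4596 − 502.53) × 0.939577 = 24.3629
Short position value = −(long value) = -HK$24.36

-HK$24.36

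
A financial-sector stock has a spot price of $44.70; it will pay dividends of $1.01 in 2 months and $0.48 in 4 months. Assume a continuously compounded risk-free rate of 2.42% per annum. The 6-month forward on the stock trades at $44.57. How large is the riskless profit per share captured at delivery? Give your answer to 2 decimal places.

PV(dividends) I = 1.01·e^(−0.0242·2/12) + 0.48·e^(−0.0242·4/12) = 1.4821
Fair forward F* = (S − I)·e^(rT) = (44.70 − 1.4821)·e^0.012100 = 43.2179 × 1.012174 = 43.7440
Market $44.57 > fair 43.7440: forward overpriced → cash-and-carry (borrow at r, buy the stock and collect the dividends, short the forward).
Profit at T = |F_mkt − F*| = |44.57 − 43.7440| = $0.83 per share

$0.83 per share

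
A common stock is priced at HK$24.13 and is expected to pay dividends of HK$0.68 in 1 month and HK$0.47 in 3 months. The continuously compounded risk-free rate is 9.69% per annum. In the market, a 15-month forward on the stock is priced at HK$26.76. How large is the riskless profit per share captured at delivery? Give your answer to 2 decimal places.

PV(dividends) I = 0.68·e^(−0.0969·1/12) + 0.47·e^(−0.0969·3/12) = 1.1333
Fair forward F* = (S − I)·e^(rT) = (24.13 − 1.1333)·e^0.121125 = 22.9967 × 1.128766 = 25.9579
Market HK$26.76 > fair 25.9579: forward overpriced → cash-and-carry (borrow at r, buy the stock and collect the dividends, short the forward).
Profit at T = |F_mkt − F*| = |26.76 − 25.9579| = HK$0.80 per share

HK$0.80 per share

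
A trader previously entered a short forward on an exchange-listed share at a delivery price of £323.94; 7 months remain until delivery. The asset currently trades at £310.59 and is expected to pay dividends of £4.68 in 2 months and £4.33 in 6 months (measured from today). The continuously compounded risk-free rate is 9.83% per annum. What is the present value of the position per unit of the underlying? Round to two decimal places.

£4.02

PV(remaining dividends) I = 4.68·e^(−0.0983·2/12) + 4.33·e^(−0.0983·6/12) = 8.7263
Current forward F = (S − I)·e^(rT) = (310.59 − 8.7263)·e^(0.0983·7/12) = 301.8637 × 1.059018 = 319.6791
Value (long) = (F − K)·e^(−rT) = (319.6791 − 323.94) × 0.944271 = -4.0234
Short position value = −(long value) = £4.02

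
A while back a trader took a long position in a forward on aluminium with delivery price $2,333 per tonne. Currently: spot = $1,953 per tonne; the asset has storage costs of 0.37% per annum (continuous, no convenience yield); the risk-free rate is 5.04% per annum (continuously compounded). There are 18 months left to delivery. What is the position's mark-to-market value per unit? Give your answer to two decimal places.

Current fair forward for the remaining 18 months: F = S·e^((r + u)·T), (r + u) = 0.0504 + 0.0037 = 0.0541
F = 1953 · e^(0.0541 × 18/12) = 1953 × 1.08453356 = 2118.0940
Value of long forward = (F − K)·e^(−rT) = (2118.0940 − 2333) · e^(−0.0504·18/12)
= -214.9060 × 0.92718701 = -199.26

-$199.26 per tonne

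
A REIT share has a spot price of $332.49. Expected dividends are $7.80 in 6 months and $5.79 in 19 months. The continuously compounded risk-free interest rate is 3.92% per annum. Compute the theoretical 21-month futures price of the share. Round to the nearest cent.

$342.08

PV(dividends) I = 7.80·e^(−0.0392·6/12) + 5.79·e^(−0.0392·19/12)
I = 7.6486 + 5.4416 = 13.0902
F = (S − I)·e^(rT) = (332.49 − 13.0902) · e^(0.0392·21/12)
= 319.3998 · e^0.068600 = 319.3998 × 1.071008 = $342.08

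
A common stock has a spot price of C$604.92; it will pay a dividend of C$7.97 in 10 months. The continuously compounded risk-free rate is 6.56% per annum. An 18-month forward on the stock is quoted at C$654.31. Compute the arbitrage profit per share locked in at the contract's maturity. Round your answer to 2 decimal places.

PV(dividends) I = 7.97·e^(−0.0656·10/12) = 7.5460
Fair forward F* = (S − I)·e^(rT) = (604.92 − 7.5460)·e^0.098400 = 597.3740 × 1.103404 = 659.1449
Market C$654.31 < fair 659.1449: forward underpriced → reverse cash-and-carry (short the stock, invest proceeds at r, pay the dividends, go long the forward).
Profit at T = |F_mkt − F*| = |654.31 − 659.1449| = C$4.83 per share

C$4.83 per share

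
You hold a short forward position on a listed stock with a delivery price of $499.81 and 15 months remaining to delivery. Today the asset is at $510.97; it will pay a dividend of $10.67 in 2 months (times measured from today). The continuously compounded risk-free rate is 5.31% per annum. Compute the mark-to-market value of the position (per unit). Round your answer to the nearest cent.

-$32.68

PV(remaining dividends) I = 10.67·e^(−0.0531·2/12) = 10.5760
Current forward F = (S − I)·e^(rT) = (510.97 − 10.5760)·e^(0.0531·15/12) = 500.3940 × 1.068627 = 534.7345
Value (long) = (F − K)·e^(−rT) = (534.7345 − 499.81) × 0.935780 = 32.6816
Short position value = −(long value) = -$32.68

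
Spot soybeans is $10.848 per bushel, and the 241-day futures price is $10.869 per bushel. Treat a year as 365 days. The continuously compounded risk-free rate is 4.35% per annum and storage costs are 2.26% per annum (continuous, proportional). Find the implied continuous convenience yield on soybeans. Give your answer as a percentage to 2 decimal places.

6.32%

F = S·e^((r+u−y)T) ⇒ (r+u−y) = ln(F/S)/T
ln(10.869/10.848) = 0.001934; /T ⇒ 0.002929
y = r + u − ln(F/S)/T = 0.0435 + 0.0226 − 0.002929 = 0.063171
y = 6.32%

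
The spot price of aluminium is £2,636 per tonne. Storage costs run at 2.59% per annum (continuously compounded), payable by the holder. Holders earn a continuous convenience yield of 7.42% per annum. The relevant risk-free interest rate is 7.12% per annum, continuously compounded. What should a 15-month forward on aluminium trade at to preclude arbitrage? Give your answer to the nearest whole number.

Net carry = r + u − y = 0.0712 + 0.0259 − 0.0742 = 0.0229
F = S·e^((r+u−y)T) = 2636 · e^(0.0229 × 15/12) = 2636 · e^0.028625
= 2636 × 1.029039 = £2,713 per tonne

£2,713 per tonne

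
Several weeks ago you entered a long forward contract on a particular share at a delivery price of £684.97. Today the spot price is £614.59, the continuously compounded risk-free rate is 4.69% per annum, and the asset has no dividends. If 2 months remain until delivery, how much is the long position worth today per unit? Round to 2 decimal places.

Current fair forward for the remaining 2 months: F = S·e^(r·T), r = 0.0469
F = 614.59 · e^(0.0469 × 2/12) = 614.59 × 1.007847 = 619.4127
Value of long forward = (F − K)·e^(−rT) = (619.4127 − 684.97) · e^(−0.0469·2/12)
= -65.5573 × 0.992214 = -65.05

-£65.05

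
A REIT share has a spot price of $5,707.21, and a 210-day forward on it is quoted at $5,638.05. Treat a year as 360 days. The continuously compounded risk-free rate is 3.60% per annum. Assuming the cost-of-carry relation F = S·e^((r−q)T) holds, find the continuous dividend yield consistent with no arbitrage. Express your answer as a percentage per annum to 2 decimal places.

5.69%

From F = S·e^((r−q)T): (r − q) = ln(F/S)/T
ln(5638.05/5707.21) = ln(0.987882) = -0.012192
(r − q) = -0.012192 / (210/360) = -0.020901
q = r − ln(F/S)/T = 0.0360 + 0.020901 = 0.056901
q = 5.69%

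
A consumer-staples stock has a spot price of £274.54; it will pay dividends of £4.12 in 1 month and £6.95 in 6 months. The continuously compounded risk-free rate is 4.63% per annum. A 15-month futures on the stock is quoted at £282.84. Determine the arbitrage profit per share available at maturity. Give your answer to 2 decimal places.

£3.49 per share

PV(dividends) I = 4.12·e^(−0.0463·1/12) + 6.95·e^(−0.0463·6/12) = 10.8951
Fair futures F* = (S − I)·e^(rT) = (274.54 − 10.8951)·e^0.057875 = 263.6449 × 1.059583 = 279.3537
Market £282.84 > fair 279.3537: forward overpriced → cash-and-carry (borrow at r, buy the stock and collect the dividends, short the forward).
Profit at T = |F_mkt − F*| = |282.84 − 279.3537| = £3.49 per share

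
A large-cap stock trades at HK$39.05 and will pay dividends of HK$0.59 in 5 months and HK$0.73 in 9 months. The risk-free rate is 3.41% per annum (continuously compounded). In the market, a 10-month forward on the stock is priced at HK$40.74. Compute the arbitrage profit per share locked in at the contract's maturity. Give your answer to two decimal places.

HK$1.89 per share

PV(dividends) I = 0.59·e^(−0.0341·5/12) + 0.73·e^(−0.0341·9/12) = 1.2932
Fair forward F* = (S − I)·e^(rT) = (39.05 − 1.2932)·e^0.028417 = 37.7568 × 1.028825 = 38.8451
Market HK$40.74 > fair 38.8451: forward overpriced → cash-and-carry (borrow at r, buy the stock and collect the dividends, short the forward).
Profit at T = |F_mkt − F*| = |40.74 − 38.8451| = HK$1.89 per share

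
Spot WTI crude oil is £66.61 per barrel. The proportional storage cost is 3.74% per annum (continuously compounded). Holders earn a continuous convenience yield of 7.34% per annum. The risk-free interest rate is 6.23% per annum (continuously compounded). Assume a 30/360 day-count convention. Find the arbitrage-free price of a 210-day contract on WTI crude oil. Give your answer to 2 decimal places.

£67.64 per barrel

Net carry = r + u − y = 0.0623 + 0.0374 − 0.0734 = 0.0263
F = S·e^((r+u−y)T) = 66.61 · e^(0.0263 × 210/360) = 66.61 · e^0.015342
= 66.61 × 1.015460 = £67.64 per barrel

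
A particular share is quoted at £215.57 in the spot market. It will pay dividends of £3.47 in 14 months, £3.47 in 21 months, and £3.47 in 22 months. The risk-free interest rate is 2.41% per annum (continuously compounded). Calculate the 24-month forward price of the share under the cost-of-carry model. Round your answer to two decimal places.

PV(dividends) I = 3.47·e^(−0.0241·14/12) + 3.47·e^(−0.0241·21/12) + 3.47·e^(−0.0241·22/12)
I = 3.3738 + 3.3267 + 3.3200 = 10.0205
F = (S − I)·e^(rT) = (215.57 − 10.0205) · e^(0.0241·24/12)
= 205.5495 · e^0.048200 = 205.5495 × 1.049381 = £215.70

£215.70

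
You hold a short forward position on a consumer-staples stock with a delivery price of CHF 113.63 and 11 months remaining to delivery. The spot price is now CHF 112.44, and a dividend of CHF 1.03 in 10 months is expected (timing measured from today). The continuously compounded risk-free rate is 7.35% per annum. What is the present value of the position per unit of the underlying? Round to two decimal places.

PV(remaining dividends) I = 1.03·e^(−0.0735·10/12) = 0.9688
Current forward F = (S − I)·e^(rT) = (112.44 − 0.9688)·e^(0.0735·11/12) = 111.4712 × 1.069697 = 119.2404
Value (long) = (F − K)·e^(−rT) = (119.2404 − 113.63) × 0.934845 = 5.2449
Short position value = −(long value) = -CHF 5.24

-CHF 5.24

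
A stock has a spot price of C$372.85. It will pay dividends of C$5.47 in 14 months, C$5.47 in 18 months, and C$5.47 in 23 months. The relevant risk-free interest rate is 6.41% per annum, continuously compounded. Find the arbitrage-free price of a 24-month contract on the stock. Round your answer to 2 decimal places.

PV(dividends) I = 5.47·e^(−0.0641·14/12) + 5.47·e^(−0.0641·18/12) + 5.47·e^(−0.0641·23/12)
I = 5.0759 + 4.9686 + 4.8376 = 14.8821
F = (S − I)·e^(rT) = (372.85 − 14.8821) · e^(0.0641·24/12)
= 357.9679 · e^0.128200 = 357.9679 × 1.136780 = C$406.93

C$406.93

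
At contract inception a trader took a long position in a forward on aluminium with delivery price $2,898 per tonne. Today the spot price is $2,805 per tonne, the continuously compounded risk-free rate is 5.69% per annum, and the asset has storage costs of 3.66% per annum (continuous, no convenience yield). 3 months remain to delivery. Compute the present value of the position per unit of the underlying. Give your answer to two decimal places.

Current fair forward for the remaining 3 months: F = S·e^((r + u)·T), (r + u) = 0.0569 + 0.0366 = 0.0935
F = 2805 · e^(0.0935 × 3/12) = 2805 × 1.02365034 = 2871.3392
Value of long forward = (F − K)·e^(−rT) = (2871.3392 − 2898) · e^(−0.0569·3/12)
= -26.6608 × 0.98587570 = -26.28

-$26.28 per tonne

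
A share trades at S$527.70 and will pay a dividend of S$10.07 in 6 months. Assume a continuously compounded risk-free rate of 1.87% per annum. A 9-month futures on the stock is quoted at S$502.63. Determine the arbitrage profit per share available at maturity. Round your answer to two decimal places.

S$22.41 per share

PV(dividends) I = 10.07·e^(−0.0187·6/12) = 9.9763
Fair futures F* = (S − I)·e^(rT) = (527.70 − 9.9763)·e^0.014025 = 517.7237 × 1.014124 = 525.0360
Market S$502.63 < fair 525.0360: forward underpriced → reverse cash-and-carry (short the stock, invest proceeds at r, pay the dividends, go long the forward).
Profit at T = |F_mkt − F*| = |502.63 − 525.0360| = S$22.41 per share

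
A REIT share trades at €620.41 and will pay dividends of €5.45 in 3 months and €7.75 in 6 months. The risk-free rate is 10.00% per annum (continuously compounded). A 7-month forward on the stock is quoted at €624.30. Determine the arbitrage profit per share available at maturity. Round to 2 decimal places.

€19.93 per share

PV(dividends) I = 5.45·e^(−0.1000·3/12) + 7.75·e^(−0.1000·6/12) = 12.6875
Fair forward F* = (S − I)·e^(rT) = (620.41 − 12.6875)·e^0.058333 = 607.7225 × 1.060068 = 644.2272
Market €624.30 < fair 644.2272: forward underpriced → reverse cash-and-carry (short the stock, invest proceeds at r, pay the dividends, go long the forward).
Profit at T = |F_mkt − F*| = |624.30 − 644.2272| = €19.93 per share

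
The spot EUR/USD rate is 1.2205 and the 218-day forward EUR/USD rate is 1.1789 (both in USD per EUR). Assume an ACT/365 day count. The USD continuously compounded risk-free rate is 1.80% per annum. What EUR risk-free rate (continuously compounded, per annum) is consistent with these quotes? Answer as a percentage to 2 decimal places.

7.61%

F = S·e^((r_USD − r_EUR)T) ⇒ r_EUR = r_USD − ln(F/S)/T
ln(1.1789/1.2205) = -0.034679; /(218/365) = -0.058063
r_EUR = 0.0180 + 0.058063 = 0.076063
r_EUR = 7.61%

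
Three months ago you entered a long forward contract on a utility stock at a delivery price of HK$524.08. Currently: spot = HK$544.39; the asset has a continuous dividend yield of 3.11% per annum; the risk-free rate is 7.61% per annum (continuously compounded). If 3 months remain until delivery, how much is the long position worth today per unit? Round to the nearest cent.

Current fair forward for the remaining 3 months: F = S·e^((r − q)·T), (r − q) = 0.0761 − 0.0311 = 0.0450
F = 544.39 · e^(0.0450 × 3/12) = 544.39 × 1.011314 = 550.5492
Value of long forward = (F − K)·e^(−rT) = (550.5492 − 524.08) · e^(−0.0761·3/12)
= 26.4692 × 0.981155 = 25.97

HK$25.97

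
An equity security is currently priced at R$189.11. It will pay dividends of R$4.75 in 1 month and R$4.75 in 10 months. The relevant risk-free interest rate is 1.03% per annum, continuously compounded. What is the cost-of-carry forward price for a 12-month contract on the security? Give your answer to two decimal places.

R$181.51

PV(dividends) I = 4.75·e^(−0.0103·1/12) + 4.75·e^(−0.0103·10/12)
I = 4.7459 + 4.7094 = 9.4553
F = (S − I)·e^(rT) = (189.11 − 9.4553) · e^(0.0103·12/12)
= 179.6547 · e^0.010300 = 179.6547 × 1.010353 = R$181.51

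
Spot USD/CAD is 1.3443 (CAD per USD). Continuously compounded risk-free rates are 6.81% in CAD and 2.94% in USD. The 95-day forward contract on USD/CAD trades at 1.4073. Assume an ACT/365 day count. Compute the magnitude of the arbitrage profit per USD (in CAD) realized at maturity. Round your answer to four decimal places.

0.0494 per USD (in CAD)

Fair forward: F* = S·e^(carry·T), with carry = (r_CAD − r_USD) = 0.0681 − 0.0294 = 0.0387
F* = 1.3443 · e^(0.0387 × 95/365) = 1.3443 · e^0.010073 = 1.3443 × 1.010124 = 1.3579
Market 1.4073 > fair 1.3579: forward overpriced → cash-and-carry (buy spot, short the forward).
At maturity, profit = |F_mkt − F*| = |1.4073 − 1.3579| = 0.0494 per USD (in CAD)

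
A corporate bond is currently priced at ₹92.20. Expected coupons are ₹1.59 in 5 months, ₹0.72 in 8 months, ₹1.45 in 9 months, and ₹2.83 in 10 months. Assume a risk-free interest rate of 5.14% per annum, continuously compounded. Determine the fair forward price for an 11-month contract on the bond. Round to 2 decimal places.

PV(coupons) I = 1.59·e^(−0.0514·5/12) + 0.72·e^(−0.0514·8/12) + 1.45·e^(−0.0514·9/12) + 2.83·e^(−0.0514·10/12)
I = 1.5563 + 0.6957 + 1.3952 + 2.7113 = 6.3585
F = (S − I)·e^(rT) = (92.20 − 6.3585) · e^(0.0514·11/12)
= 85.8415 · e^0.047117 = 85.8415 × 1.048245 = ₹89.98

₹89.98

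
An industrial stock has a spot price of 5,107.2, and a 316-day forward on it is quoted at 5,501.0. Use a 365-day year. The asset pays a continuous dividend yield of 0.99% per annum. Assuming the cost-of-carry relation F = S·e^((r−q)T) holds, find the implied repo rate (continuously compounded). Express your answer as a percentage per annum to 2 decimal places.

From F = S·e^((r−q)T): (r − q) = ln(F/S)/T
ln(5501.0/5107.2) = ln(1.077107) = 0.074279
(r − q) = 0.074279 / (316/365) = 0.085797
r = ln(F/S)/T + q = 0.085797 + 0.0099 = 0.095697
r = 9.57%

9.57%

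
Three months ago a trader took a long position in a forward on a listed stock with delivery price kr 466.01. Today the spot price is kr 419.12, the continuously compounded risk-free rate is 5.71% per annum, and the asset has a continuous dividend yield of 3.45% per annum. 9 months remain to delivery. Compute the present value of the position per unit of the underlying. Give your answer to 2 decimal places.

Current fair forward for the remaining 9 months: F = S·e^((r − q)·T), (r − q) = 0.0571 − 0.0345 = 0.0226
F = 419.12 · e^(0.0226 × 9/12) = 419.12 × 1.017094 = 426.2844
Value of long forward = (F − K)·e^(−rT) = (426.2844 − 466.01) · e^(−0.0571·9/12)
= -39.7256 × 0.958079 = -38.06

-kr 38.06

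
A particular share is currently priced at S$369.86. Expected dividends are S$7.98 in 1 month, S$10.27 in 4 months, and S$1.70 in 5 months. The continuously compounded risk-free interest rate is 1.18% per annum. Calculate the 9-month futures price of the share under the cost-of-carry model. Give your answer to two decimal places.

PV(dividends) I = 7.98·e^(−0.0118·1/12) + 10.27·e^(−0.0118·4/12) + 1.70·e^(−0.0118·5/12)
I = 7.9722 + 10.2297 + 1.6917 = 19.8936
F = (S − I)·e^(rT) = (369.86 − 19.8936) · e^(0.0118·9/12)
= 349.9664 · e^0.008850 = 349.9664 × 1.008889 = S$353.08

S$353.08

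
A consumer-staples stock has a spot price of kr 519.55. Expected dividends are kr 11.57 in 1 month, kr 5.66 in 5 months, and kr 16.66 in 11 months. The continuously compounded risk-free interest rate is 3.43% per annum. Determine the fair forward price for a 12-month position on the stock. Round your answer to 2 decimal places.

PV(dividends) I = 11.57·e^(−0.0343·1/12) + 5.66·e^(−0.0343·5/12) + 16.66·e^(−0.0343·11/12)
I = 11.5370 + 5.5797 + 16.1443 = 33.2610
F = (S − I)·e^(rT) = (519.55 − 33.2610) · e^(0.0343·12/12)
= 486.2890 · e^0.034300 = 486.2890 × 1.034895 = kr 503.26

kr 503.26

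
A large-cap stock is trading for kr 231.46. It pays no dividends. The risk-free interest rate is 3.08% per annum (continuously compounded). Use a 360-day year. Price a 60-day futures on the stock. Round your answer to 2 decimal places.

kr 232.65

F = S·e^(rT) = 231.46 · e^(0.0308 × 60/360)
= 231.46 · e^0.005133 = 231.46 × 1.005146
F = kr 232.65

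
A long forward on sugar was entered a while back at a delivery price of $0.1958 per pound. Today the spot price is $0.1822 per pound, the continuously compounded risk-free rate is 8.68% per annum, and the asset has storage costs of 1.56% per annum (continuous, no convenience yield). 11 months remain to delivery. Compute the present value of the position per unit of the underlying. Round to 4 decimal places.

Current fair forward for the remaining 11 months: F = S·e^((r + u)·T), (r + u) = 0.0868 + 0.0156 = 0.1024
F = 0.1822 · e^(0.1024 × 11/12) = 0.1822 × 1.098413 = 0.2001
Value of long forward = (F − K)·e^(−rT) = (0.2001 − 0.1958) · e^(−0.0868·11/12)
= 0.0043 × 0.923516 = 0.0040

$0.0040 per pound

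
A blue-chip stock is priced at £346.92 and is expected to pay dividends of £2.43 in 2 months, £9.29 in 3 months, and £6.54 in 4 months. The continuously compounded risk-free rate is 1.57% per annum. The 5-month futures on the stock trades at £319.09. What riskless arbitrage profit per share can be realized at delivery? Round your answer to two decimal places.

PV(dividends) I = 2.43·e^(−0.0157·2/12) + 9.29·e^(−0.0157·3/12) + 6.54·e^(−0.0157·4/12) = 18.1831
Fair futures F* = (S − I)·e^(rT) = (346.92 − 18.1831)·e^0.006542 = 328.7369 × 1.006563 = 330.8944
Market £319.09 < fair 330.8944: forward underpriced → reverse cash-and-carry (short the stock, invest proceeds at r, pay the dividends, go long the forward).
Profit at T = |F_mkt − F*| = |319.09 − 330.8944| = £11.80 per share

£11.80 per share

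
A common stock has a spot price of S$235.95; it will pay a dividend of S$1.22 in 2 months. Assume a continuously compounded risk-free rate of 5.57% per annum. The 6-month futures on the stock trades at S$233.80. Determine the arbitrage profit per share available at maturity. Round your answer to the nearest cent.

PV(dividends) I = 1.22·e^(−0.0557·2/12) = 1.2087
Fair futures F* = (S − I)·e^(rT) = (235.95 − 1.2087)·e^0.027850 = 234.7413 × 1.028241 = 241.3706
Market S$233.80 < fair 241.3706: forward underpriced → reverse cash-and-carry (short the stock, invest proceeds at r, pay the dividends, go long the forward).
Profit at T = |F_mkt − F*| = |233.80 − 241.3706| = S$7.57 per share

S$7.57 per share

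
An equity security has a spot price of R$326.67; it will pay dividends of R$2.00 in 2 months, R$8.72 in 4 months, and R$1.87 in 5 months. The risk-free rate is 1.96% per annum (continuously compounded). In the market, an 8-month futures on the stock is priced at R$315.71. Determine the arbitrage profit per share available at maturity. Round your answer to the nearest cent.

PV(dividends) I = 2.00·e^(−0.0196·2/12) + 8.72·e^(−0.0196·4/12) + 1.87·e^(−0.0196·5/12) = 12.5115
Fair futures F* = (S − I)·e^(rT) = (326.67 − 12.5115)·e^0.013067 = 314.1585 × 1.013153 = 318.2906
Market R$315.71 < fair 318.2906: forward underpriced → reverse cash-and-carry (short the stock, invest proceeds at r, pay the dividends, go long the forward).
Profit at T = |F_mkt − F*| = |315.71 − 318.2906| = R$2.58 per share

R$2.58 per share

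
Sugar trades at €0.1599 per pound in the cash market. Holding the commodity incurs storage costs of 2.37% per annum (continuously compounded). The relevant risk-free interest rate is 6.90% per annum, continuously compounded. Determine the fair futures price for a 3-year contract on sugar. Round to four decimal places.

€0.2112 per pound

Net carry = r + u − y = 0.0690 + 0.0237 − 0.0000 = 0.0927
F = S·e^((r+u−y)T) = 0.1599 · e^(0.0927 × 3) = 0.1599 · e^0.278100
= 0.1599 × 1.320618 = €0.2112 per pound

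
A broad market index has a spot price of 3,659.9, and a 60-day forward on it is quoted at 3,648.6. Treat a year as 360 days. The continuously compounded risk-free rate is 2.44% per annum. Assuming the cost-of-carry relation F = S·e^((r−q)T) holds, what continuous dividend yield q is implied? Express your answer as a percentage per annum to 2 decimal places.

4.30%

From F = S·e^((r−q)T): (r − q) = ln(F/S)/T
ln(3648.6/3659.9) = ln(0.996912) = -0.003093
(r − q) = -0.003093 / (60/360) = -0.018558
q = r − ln(F/S)/T = 0.0244 + 0.018558 = 0.042958
q = 4.30%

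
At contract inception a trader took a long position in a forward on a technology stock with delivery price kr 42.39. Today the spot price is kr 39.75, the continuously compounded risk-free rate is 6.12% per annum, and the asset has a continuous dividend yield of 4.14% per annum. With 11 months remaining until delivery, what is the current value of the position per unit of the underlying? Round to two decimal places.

Current fair forward for the remaining 11 months: F = S·e^((r − q)·T), (r − q) = 0.0612 − 0.0414 = 0.0198
F = 39.75 · e^(0.0198 × 11/12) = 39.75 × 1.018316 = 40.4781
Value of long forward = (F − K)·e^(−rT) = (40.4781 − 42.39) · e^(−0.0612·11/12)
= -1.9119 × 0.945445 = -1.81

-kr 1.81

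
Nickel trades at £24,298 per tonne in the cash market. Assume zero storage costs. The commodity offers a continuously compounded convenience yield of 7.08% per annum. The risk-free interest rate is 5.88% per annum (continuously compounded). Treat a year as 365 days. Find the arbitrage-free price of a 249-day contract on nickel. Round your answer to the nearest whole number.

£24,100 per tonne

Net carry = r + u − y = 0.0588 + 0.0000 − 0.0708 = -0.0120
F = S·e^((r+u−y)T) = 24298 · e^(-0.0120 × 249/365) = 24298 · e^-0.008186
= 24298 × 0.991847 = £24,100 per tonne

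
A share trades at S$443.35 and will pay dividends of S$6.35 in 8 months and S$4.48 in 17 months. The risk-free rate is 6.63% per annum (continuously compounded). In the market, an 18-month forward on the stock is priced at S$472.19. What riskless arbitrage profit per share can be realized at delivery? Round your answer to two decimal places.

S$6.30 per share

PV(dividends) I = 6.35·e^(−0.0663·8/12) + 4.48·e^(−0.0663·17/12) = 10.1538
Fair forward F* = (S − I)·e^(rT) = (443.35 − 10.1538)·e^0.099450 = 433.1962 × 1.104563 = 478.4925
Market S$472.19 < fair 478.4925: forward underpriced → reverse cash-and-carry (short the stock, invest proceeds at r, pay the dividends, go long the forward).
Profit at T = |F_mkt − F*| = |472.19 − 478.4925| = S$6.30 per share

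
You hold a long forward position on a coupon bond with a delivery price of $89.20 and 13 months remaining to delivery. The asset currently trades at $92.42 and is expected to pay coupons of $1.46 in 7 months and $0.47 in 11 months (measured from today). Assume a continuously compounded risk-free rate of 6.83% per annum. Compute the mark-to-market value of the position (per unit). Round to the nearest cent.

$7.74

PV(remaining coupons) I = 1.46·e^(−0.0683·7/12) + 0.47·e^(−0.0683·11/12) = 1.8445
Current forward F = (S − I)·e^(rT) = (92.42 − 1.8445)·e^(0.0683·13/12) = 90.5755 × 1.076798 = 97.5315
Value (long) = (F − K)·e^(−rT) = (97.5315 − 89.20) × 0.928679 = 7.7373
Value = $7.74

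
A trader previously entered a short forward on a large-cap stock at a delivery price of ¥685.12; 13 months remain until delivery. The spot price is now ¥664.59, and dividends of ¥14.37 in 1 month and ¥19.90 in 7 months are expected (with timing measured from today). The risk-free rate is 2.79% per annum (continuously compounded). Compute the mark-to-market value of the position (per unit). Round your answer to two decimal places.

¥34.05

PV(remaining dividends) I = 14.37·e^(−0.0279·1/12) + 19.90·e^(−0.0279·7/12) = 33.9154
Current forward F = (S − I)·e^(rT) = (664.59 − 33.9154)·e^(0.0279·13/12) = 630.6746 × 1.030686 = 650.0275
Value (long) = (F − K)·e^(−rT) = (650.0275 − 685.12) × 0.970227 = -34.0477
Short position value = −(long value) = ¥34.05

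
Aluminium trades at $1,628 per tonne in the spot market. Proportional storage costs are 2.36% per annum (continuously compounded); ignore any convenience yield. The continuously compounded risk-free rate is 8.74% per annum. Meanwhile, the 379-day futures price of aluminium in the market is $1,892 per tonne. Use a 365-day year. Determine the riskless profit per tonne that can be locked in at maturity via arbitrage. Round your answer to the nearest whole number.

$65 per tonne

Fair futures: F* = S·e^(carry·T), with carry = (r + u) = 0.0874 + 0.0236 = 0.1110
F* = 1628 · e^(0.1110 × 379/365) = 1628 · e^0.115258 = 1628 × 1.122163 = $1826.8814
Market $1892 > fair $1826.8814: forward overpriced → cash-and-carry (buy spot, short the forward).
At maturity, profit = |F_mkt − F*| = |1892 − 1826.8814| = $65 per tonne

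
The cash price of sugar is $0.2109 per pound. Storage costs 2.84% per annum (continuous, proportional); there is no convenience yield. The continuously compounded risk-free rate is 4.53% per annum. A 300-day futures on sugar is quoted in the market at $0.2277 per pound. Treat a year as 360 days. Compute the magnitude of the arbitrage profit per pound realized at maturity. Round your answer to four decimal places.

$0.0034 per pound

Fair futures: F* = S·e^(carry·T), with carry = (r + u) = 0.0453 + 0.0284 = 0.0737
F* = 0.2109 · e^(0.0737 × 300/360) = 0.2109 · e^0.061417 = 0.2109 × 1.063342 = $0.2243
Market $0.2277 > fair $0.2243: forward overpriced → cash-and-carry (buy spot, short the forward).
At maturity, profit = |F_mkt − F*| = |0.2277 − 0.2243| = $0.0034 per pound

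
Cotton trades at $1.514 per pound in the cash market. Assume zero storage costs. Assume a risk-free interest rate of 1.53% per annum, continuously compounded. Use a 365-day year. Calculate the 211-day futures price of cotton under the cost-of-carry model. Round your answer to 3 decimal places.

$1.527 per pound

F = S·e^(rT) = 1.514 · e^(0.0153 × 211/365) = 1.514 · e^0.008845
= 1.514 × 1.008884 = $1.527 per pound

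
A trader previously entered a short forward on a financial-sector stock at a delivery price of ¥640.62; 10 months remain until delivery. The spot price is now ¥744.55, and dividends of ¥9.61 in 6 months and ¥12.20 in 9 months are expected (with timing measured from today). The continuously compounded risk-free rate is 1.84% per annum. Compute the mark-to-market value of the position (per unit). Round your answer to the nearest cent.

PV(remaining dividends) I = 9.61·e^(−0.0184·6/12) + 12.20·e^(−0.0184·9/12) = 21.5548
Current forward F = (S − I)·e^(rT) = (744.55 − 21.5548)·e^(0.0184·10/12) = 722.9952 × 1.015451 = 734.1662
Value (long) = (F − K)·e^(−rT) = (734.1662 − 640.62) × 0.984784 = 92.1228
Short position value = −(long value) = -¥92.12

-¥92.12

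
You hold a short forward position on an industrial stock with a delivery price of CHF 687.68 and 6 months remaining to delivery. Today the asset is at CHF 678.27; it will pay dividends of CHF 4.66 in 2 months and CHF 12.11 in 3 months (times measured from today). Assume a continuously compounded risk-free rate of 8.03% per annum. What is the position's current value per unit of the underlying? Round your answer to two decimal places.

PV(remaining dividends) I = 4.66·e^(−0.0803·2/12) + 12.11·e^(−0.0803·3/12) = 16.4674
Current forward F = (S − I)·e^(rT) = (678.27 − 16.4674)·e^(0.0803·6/12) = 661.8026 × 1.040967 = 688.9147
Value (long) = (F − K)·e^(−rT) = (688.9147 − 687.68) × 0.960645 = 1.1861
Short position value = −(long value) = -CHF 1.19

-CHF 1.19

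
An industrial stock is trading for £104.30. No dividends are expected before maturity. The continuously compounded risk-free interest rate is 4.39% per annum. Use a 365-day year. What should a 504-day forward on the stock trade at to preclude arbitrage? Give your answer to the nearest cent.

F = S·e^(rT) = 104.30 · e^(0.0439 × 504/365)
= 104.30 · e^0.060618 = 104.30 × 1.062493
F = £110.82

£110.82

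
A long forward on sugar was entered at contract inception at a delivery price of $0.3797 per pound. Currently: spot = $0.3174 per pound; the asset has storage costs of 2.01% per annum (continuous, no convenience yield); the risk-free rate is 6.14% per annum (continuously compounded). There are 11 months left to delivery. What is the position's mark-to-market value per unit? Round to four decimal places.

Current fair forward for the remaining 11 months: F = S·e^((r + u)·T), (r + u) = 0.0614 + 0.0201 = 0.0815
F = 0.3174 · e^(0.0815 × 11/12) = 0.3174 × 1.077570 = 0.3420
Value of long forward = (F − K)·e^(−rT) = (0.3420 − 0.3797) · e^(−0.0614·11/12)
= -0.0377 × 0.945271 = -0.0356

-$0.0356 per pound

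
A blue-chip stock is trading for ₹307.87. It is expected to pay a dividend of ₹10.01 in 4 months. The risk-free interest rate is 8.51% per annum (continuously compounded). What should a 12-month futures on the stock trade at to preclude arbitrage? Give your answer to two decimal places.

₹324.62

PV(dividends) I = 10.01·e^(−0.0851·4/12)
I = 9.7300
F = (S − I)·e^(rT) = (307.87 − 9.7300) · e^(0.0851·12/12)
= 298.1400 · e^0.085100 = 298.1400 × 1.088826 = ₹324.62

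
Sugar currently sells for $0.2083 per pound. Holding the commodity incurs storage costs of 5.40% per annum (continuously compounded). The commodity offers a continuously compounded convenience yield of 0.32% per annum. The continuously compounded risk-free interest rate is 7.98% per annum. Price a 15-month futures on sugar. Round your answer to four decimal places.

$0.2452 per pound

Net carry = r + u − y = 0.0798 + 0.0540 − 0.0032 = 0.1306
F = S·e^((r+u−y)T) = 0.2083 · e^(0.1306 × 15/12) = 0.2083 · e^0.163250
= 0.2083 × 1.177331 = $0.2452 per pound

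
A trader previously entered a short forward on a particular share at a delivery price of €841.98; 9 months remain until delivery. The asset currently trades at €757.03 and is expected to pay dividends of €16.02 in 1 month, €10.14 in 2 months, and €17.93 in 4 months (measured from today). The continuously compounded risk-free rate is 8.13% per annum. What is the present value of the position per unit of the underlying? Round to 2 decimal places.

PV(remaining dividends) I = 16.02·e^(−0.0813·1/12) + 10.14·e^(−0.0813·2/12) + 17.93·e^(−0.0813·4/12) = 43.3660
Current forward F = (S − I)·e^(rT) = (757.03 − 43.3660)·e^(0.0813·9/12) = 713.6640 × 1.062872 = 758.5335
Value (long) = (F − K)·e^(−rT) = (758.5335 − 841.98) × 0.940847 = -78.5104
Short position value = −(long value) = €78.51

€78.51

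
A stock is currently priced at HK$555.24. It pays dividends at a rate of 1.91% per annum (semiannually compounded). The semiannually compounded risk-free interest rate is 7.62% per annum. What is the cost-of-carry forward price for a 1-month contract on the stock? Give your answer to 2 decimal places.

F = S · (1+r/2)^(2T) / (1+q/2)^(2T)
= 555.24 × 1.006251 / 1.001585 = 555.24 × 1.004659
F = HK$557.83

HK$557.83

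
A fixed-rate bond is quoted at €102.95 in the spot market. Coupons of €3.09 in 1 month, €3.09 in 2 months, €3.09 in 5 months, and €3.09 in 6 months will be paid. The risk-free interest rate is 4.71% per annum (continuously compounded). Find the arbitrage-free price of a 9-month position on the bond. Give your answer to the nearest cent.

€94.02

PV(coupons) I = 3.09·e^(−0.0471·1/12) + 3.09·e^(−0.0471·2/12) + 3.09·e^(−0.0471·5/12) + 3.09·e^(−0.0471·6/12)
I = 3.0779 + 3.0658 + 3.0299 + 3.0181 = 12.1917
F = (S − I)·e^(rT) = (102.95 − 12.1917) · e^(0.0471·9/12)
= 90.7583 · e^0.035325 = 90.7583 × 1.035956 = €94.02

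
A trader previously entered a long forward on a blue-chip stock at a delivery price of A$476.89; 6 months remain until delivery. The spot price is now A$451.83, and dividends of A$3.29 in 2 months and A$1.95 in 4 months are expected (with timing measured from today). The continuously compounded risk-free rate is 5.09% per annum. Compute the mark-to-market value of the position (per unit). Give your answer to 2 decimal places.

-A$18.26

PV(remaining dividends) I = 3.29·e^(−0.0509·2/12) + 1.95·e^(−0.0509·4/12) = 5.1794
Current forward F = (S − I)·e^(rT) = (451.83 − 5.1794)·e^(0.0509·6/12) = 446.6506 × 1.025777 = 458.1639
Value (long) = (F − K)·e^(−rT) = (458.1639 − 476.89) × 0.974871 = -18.2555
Value = -A$18.26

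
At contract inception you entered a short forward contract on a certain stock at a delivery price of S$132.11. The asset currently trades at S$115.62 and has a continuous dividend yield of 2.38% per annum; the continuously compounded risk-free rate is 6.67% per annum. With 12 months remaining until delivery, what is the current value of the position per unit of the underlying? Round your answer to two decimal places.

Current fair forward for the remaining 12 months: F = S·e^((r − q)·T), (r − q) = 0.0667 − 0.0238 = 0.0429
F = 115.62 · e^(0.0429 × 12/12) = 115.62 × 1.043834 = 120.6881
Value of long forward = (F − K)·e^(−rT) = (120.6881 − 132.11) · e^(−0.0667·12/12)
= -11.4219 × 0.935476 = -10.68
Short position value = −(long value) = S$10.68

S$10.68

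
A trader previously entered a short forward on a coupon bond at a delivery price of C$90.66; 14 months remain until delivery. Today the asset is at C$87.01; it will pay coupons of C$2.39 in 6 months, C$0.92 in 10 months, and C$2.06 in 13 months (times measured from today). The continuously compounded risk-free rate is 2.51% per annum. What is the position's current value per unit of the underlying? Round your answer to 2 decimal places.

PV(remaining coupons) I = 2.39·e^(−0.0251·6/12) + 0.92·e^(−0.0251·10/12) + 2.06·e^(−0.0251·13/12) = 5.2659
Current forward F = (S − I)·e^(rT) = (87.01 − 5.2659)·e^(0.0251·14/12) = 81.7441 × 1.029716 = 84.1732
Value (long) = (F − K)·e^(−rT) = (84.1732 − 90.66) × 0.971141 = -6.2996
Short position value = −(long value) = C$6.30

C$6.30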